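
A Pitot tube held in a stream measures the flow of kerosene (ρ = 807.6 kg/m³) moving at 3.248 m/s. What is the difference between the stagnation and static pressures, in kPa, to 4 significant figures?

4.260 kPa

At the stagnation point the flow is brought to rest, so Bernoulli gives P_stag − P_static = ½ρv².
ΔP = ½·807.6·3.248² = 4260 Pa.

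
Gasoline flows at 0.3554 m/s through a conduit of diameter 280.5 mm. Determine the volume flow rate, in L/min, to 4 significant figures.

Q = A·v = 0.06180 m² × 0.3554 m/s = 0.02196 m³/s.
Converting: 0.02196 m³/s × 60000 = 1318 L/min.

Q ≈ 1318 L/min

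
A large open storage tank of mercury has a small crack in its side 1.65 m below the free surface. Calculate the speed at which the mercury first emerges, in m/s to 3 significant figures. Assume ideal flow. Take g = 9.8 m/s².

v = 5.69 m/s

The surface is effectively still and both ends are open, so ½v² = gh and v = √(2·9.8·1.65) = 5.69 m/s.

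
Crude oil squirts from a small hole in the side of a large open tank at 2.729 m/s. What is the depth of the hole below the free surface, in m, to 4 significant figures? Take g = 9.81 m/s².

h ≈ 0.3796 m

For a small hole in a large open tank, ½v² = gh, giving h = v²/(2g).
h = 2.729²/(2·9.81) = 7.447/19.62 = 0.3796 m.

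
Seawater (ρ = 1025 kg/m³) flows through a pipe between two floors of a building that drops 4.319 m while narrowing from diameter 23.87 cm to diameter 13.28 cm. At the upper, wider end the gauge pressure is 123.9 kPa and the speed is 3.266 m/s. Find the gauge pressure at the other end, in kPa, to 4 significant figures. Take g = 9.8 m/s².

P₂ = 115.7 kPa

Mass conservation (A₁v₁ = A₂v₂) gives v₂ = 3.266 × 447.5/138.5 = 10.55 m/s.
Energy conservation along the streamline gives P₂ = P₁ − ½ρ(v₂² − v₁²) − ρg(h₂ − h₁).
P₂ = 123900 + ½·1025·(3.266² − 10.55²) − 1025·9.8·(−4.319) = 123900 + (-51590) − (-43380) = 115700 Pa.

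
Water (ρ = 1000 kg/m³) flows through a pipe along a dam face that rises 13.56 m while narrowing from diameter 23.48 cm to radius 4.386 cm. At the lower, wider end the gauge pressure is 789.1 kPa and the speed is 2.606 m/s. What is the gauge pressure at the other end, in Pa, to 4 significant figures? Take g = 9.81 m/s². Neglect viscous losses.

P₂ ≈ 485200 Pa

The volume flow rate is constant, so v₂ = (A₁/A₂)v₁ = (433.0/60.43)·2.606 = 18.67 m/s.
Bernoulli: P₁ + ½ρv₁² + ρg h₁ = P₂ + ½ρv₂² + ρg h₂, so P₂ = P₁ + ½ρ(v₁² − v₂²) − ρg(h₂ − h₁).
P₂ = 789100 + ½·1000·(2.606² − 18.67²) − 1000·9.81·(+13.56) = 789100 + (-170900) − (133000) = 485200 Pa.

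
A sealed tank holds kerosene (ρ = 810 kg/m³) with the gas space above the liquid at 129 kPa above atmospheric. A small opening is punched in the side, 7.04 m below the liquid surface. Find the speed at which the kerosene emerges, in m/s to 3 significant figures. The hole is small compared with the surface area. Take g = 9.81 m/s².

Take point 1 at the surface (v₁ ≈ 0) and point 2 at the hole (at atmospheric pressure). Bernoulli: P₁ + ρg h = P_atm + ½ρv₂².
With P₁ − P_atm = 129000 Pa, v₂ = √(2gh + 2ΔP/ρ) = √(2·9.81·7.04 + 2·129000/810) = 21.4 m/s.

21.4 m/s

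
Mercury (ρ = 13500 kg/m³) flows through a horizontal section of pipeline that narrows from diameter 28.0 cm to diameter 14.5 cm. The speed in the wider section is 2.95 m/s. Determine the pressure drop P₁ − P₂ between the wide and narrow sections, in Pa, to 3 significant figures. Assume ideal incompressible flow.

ΔP ≈ 758000 Pa

Mass conservation (A₁v₁ = A₂v₂) gives v₂ = 2.95 × 616/165 = 11.0 m/s.
The pipe is horizontal, so Bernoulli reduces to P₁ + ½ρv₁² = P₂ + ½ρv₂².
P₁ − P₂ = ½·13500·(11.0² − 2.95²) = ½·13500·112 = 758000 Pa.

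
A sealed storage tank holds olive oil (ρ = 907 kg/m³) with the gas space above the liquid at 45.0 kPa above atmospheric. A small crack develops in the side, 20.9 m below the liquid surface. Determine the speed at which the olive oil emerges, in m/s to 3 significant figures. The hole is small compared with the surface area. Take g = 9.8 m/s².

v = 22.6 m/s

Take point 1 at the surface (v₁ ≈ 0) and point 2 at the hole (at atmospheric pressure). Bernoulli: P₁ + ρg h = P_atm + ½ρv₂².
With P₁ − P_atm = 45000 Pa, v₂ = √(2gh + 2ΔP/ρ) = √(2·9.8·20.9 + 2·45000/907) = 22.6 m/s.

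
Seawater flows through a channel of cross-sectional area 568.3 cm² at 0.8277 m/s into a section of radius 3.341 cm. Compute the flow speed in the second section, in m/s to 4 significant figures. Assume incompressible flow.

By continuity, v₂ = v₁·A₁/A₂ = 0.8277·(568.3/35.07) = 13.41 m/s.

13.41 m/s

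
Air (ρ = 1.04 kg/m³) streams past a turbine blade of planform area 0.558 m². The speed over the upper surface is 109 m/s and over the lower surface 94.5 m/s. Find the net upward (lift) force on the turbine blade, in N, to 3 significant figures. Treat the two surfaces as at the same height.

856 N

With equal heights on the two surfaces, Bernoulli gives P_lower − P_upper = ½ρ(v_upper² − v_lower²).
ΔP = ½·1.04·(109² − 94.5²) = 1530 Pa.
Lift = ΔP · A = 1530 × 0.558 = 856 N.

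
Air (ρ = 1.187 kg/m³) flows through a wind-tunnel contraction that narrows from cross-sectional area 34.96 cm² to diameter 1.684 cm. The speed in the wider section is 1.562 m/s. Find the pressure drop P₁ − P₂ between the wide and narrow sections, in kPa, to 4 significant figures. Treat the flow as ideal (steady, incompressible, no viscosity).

ΔP ≈ 0.3553 kPa

By continuity, v₂ = v₁·A₁/A₂ = 1.562·(34.96/2.227) = 24.52 m/s.
Along the horizontal streamline, P + ½ρv² is constant.
P₁ − P₂ = ½·1.187·(24.52² − 1.562²) = ½·1.187·598.7 = 355.3 Pa.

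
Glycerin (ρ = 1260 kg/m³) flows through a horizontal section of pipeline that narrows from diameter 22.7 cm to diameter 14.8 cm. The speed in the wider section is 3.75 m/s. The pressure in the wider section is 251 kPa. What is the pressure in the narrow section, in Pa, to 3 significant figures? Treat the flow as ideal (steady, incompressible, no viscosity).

Mass conservation (A₁v₁ = A₂v₂) gives v₂ = 3.75 × 405/172 = 8.82 m/s.
With no height change, Bernoulli's equation is P₁ + ½ρv₁² = P₂ + ½ρv₂².
P₂ = P₁ − ½ρ(v₂² − v₁²) = 251000 − ½·1260·(8.82² − 3.75²) = 251000 − 40200 = 211000 Pa.

P₂ = 211000 Pa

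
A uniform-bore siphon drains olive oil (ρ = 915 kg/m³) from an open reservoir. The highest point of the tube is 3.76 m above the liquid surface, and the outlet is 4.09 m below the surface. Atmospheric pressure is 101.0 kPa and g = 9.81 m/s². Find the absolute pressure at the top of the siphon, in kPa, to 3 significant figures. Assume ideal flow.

From the surface to the outlet (both open to atmosphere, surface at rest): v = √(2g·h_out) = √(2·9.81·4.09) = 8.96 m/s.
Continuity keeps v the same throughout the tube; from surface to crest, P_atm + 0 = P_top + ½ρv² + ρg·h_top.
P_top = 101000 − ½·915·8.96² − 915·9.81·3.76 = 30500 Pa.

P_top ≈ 30.5 kPa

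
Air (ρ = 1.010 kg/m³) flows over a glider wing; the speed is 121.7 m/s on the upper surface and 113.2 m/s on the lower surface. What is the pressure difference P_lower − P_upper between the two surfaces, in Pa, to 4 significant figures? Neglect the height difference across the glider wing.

With negligible Δh, P + ½ρv² is constant, so P_low − P_up = ½ρ(v_up² − v_low²).
ΔP = ½·1.010·(121.7² − 113.2²) = 1008 Pa.

ΔP ≈ 1008 Pa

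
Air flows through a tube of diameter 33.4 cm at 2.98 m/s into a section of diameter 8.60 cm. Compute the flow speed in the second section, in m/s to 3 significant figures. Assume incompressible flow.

By continuity, v₂ = v₁·A₁/A₂ = 2.98·(876/58.1) = 44.9 m/s.

v₂ ≈ 44.9 m/s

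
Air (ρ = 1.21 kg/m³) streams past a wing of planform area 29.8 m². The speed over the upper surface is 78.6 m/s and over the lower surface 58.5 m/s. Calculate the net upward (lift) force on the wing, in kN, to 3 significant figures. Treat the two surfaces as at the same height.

F ≈ 49.7 kN

From P + ½ρv² = const at equal height, P_low − P_up = ½ρ(v_up² − v_low²).
ΔP = ½·1.21·(78.6² − 58.5²) = 1670 Pa.
Lift = ΔP · A = 1670 × 29.8 = 49700 N.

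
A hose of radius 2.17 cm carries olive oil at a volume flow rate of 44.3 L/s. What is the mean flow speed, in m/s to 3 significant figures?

v ≈ 29.9 m/s

Q = 44.3 L/s = 0.0443 m³/s.
v = Q/A = 0.0443 / 0.00148 = 29.9 m/s.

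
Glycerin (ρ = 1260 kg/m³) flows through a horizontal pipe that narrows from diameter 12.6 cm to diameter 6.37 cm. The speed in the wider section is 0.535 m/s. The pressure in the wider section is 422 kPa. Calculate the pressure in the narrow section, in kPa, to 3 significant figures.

P₂ ≈ 419 kPa

By continuity, v₂ = v₁·A₁/A₂ = 0.535·(125/31.9) = 2.09 m/s.
Bernoulli (h₁ = h₂): P₁ − P₂ = ½ρ(v₂² − v₁²).
P₂ = P₁ − ½ρ(v₂² − v₁²) = 422000 − ½·1260·(2.09² − 0.535²) = 422000 − 2580 = 419000 Pa.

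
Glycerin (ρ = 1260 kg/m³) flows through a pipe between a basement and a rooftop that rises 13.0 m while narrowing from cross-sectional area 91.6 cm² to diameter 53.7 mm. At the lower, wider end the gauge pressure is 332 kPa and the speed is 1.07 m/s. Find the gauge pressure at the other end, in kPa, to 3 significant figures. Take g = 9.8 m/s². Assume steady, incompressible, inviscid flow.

P₂ ≈ 160 kPa

By continuity, v₂ = v₁·A₁/A₂ = 1.07·(91.6/22.6) = 4.33 m/s.
Applying Bernoulli between the two ends and solving for P₂: P₂ = P₁ + ½ρ(v₁² − v₂²) − ρgΔh.
P₂ = 332000 + ½·1260·(1.07² − 4.33²) − 1260·9.8·(+13.0) = 332000 + (-11100) − (161000) = 160000 Pa.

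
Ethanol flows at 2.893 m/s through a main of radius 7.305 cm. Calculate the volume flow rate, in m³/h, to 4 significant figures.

Q = 174.6 m³/h

Q = A·v = 0.01676 m² × 2.893 m/s = 0.04850 m³/s.
Converting: 0.04850 m³/s × 3600 = 174.6 m³/h.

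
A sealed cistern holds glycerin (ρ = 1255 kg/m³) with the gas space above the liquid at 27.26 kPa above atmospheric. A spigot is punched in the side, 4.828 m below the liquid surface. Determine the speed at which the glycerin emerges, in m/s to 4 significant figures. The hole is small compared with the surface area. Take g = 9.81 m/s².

Take point 1 at the surface (v₁ ≈ 0) and point 2 at the hole (at atmospheric pressure). Bernoulli: P₁ + ρg h = P_atm + ½ρv₂².
With P₁ − P_atm = 27260 Pa, v₂ = √(2gh + 2ΔP/ρ) = √(2·9.81·4.828 + 2·27260/1255) = 11.75 m/s.

v = 11.75 m/s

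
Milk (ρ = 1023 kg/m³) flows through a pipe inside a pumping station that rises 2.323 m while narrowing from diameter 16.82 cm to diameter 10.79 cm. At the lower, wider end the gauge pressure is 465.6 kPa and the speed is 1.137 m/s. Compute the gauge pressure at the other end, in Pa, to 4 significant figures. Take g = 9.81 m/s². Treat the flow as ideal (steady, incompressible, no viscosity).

The volume flow rate is constant, so v₂ = (A₁/A₂)v₁ = (222.2/91.44)·1.137 = 2.763 m/s.
Energy conservation along the streamline gives P₂ = P₁ − ½ρ(v₂² − v₁²) − ρg(h₂ − h₁).
P₂ = 465600 + ½·1023·(1.137² − 2.763²) − 1023·9.81·(+2.323) = 465600 + (-3243) − (23310) = 439000 Pa.

P₂ ≈ 439000 Pa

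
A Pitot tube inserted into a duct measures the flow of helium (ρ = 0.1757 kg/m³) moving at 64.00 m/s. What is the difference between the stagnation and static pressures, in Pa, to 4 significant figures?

The dynamic pressure equals the rise in static pressure at the stagnation point: ΔP = ½ρv².
ΔP = ½·0.1757·64.00² = 359.8 Pa.

ΔP ≈ 359.8 Pa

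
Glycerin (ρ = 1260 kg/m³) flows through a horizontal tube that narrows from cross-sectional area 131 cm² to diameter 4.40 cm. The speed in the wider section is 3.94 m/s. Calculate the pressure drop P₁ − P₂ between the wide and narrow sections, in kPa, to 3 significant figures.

ΔP ≈ 716 kPa

The volume flow rate is constant, so v₂ = (A₁/A₂)v₁ = (131/15.2)·3.94 = 33.9 m/s.
With no height change, Bernoulli's equation is P₁ + ½ρv₁² = P₂ + ½ρv₂².
P₁ − P₂ = ½·1260·(33.9² − 3.94²) = ½·1260·1140 = 716000 Pa.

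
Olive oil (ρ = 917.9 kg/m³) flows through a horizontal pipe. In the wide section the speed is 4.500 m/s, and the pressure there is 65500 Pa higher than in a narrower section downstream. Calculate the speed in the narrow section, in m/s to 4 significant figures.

v₂ ≈ 12.77 m/s

Horizontal Bernoulli: P₁ + ½ρv₁² = P₂ + ½ρv₂², so v₂² = v₁² + 2(P₁ − P₂)/ρ.
v₂ = √(4.500² + 2·65500/917.9) = √(20.25 + 142.7) = 12.77 m/s.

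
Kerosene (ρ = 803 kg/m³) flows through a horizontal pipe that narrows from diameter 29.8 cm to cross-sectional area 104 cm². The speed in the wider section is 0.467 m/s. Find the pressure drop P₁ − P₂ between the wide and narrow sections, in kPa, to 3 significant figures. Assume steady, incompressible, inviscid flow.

Continuity gives A₁v₁ = A₂v₂, so v₂ = (697 cm²)/(104 cm²) × 0.467 m/s = 3.13 m/s.
Along the horizontal streamline, P + ½ρv² is constant.
P₁ − P₂ = ½·803·(3.13² − 0.467²) = ½·803·9.59 = 3850 Pa.

ΔP ≈ 3.85 kPa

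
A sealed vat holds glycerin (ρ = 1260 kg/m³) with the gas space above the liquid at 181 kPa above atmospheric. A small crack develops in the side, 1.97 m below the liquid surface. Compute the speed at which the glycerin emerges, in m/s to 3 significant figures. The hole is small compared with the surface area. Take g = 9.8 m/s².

v = 18.1 m/s

Take point 1 at the surface (v₁ ≈ 0) and point 2 at the hole (at atmospheric pressure). Bernoulli: P₁ + ρg h = P_atm + ½ρv₂².
With P₁ − P_atm = 181000 Pa, v₂ = √(2gh + 2ΔP/ρ) = √(2·9.8·1.97 + 2·181000/1260) = 18.1 m/s.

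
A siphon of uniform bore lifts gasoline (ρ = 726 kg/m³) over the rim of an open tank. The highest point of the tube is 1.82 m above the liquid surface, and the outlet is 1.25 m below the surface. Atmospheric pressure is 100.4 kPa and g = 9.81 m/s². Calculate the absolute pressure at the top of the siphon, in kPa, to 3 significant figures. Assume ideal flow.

P_top = 78.5 kPa

From the surface to the outlet (both open to atmosphere, surface at rest): v = √(2g·h_out) = √(2·9.81·1.25) = 4.95 m/s.
With constant cross-section the crest speed equals v; applying Bernoulli from the surface up to the crest, P_top = P_atm − ½ρv² − ρg·h_top.
P_top = 100400 − ½·726·4.95² − 726·9.81·1.82 = 78500 Pa.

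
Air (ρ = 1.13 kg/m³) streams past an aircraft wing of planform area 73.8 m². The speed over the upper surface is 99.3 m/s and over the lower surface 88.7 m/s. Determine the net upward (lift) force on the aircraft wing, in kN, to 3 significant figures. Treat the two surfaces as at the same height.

The faster flow above has the lower pressure; Bernoulli (same height) gives ΔP = ½ρ(v_up² − v_low²).
ΔP = ½·1.13·(99.3² − 88.7²) = 1130 Pa.
Lift = ΔP · A = 1130 × 73.8 = 83100 N.

F ≈ 83.1 kN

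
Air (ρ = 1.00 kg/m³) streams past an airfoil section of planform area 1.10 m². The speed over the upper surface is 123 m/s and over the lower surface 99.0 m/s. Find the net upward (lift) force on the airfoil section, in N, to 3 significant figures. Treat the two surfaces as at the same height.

With equal heights on the two surfaces, Bernoulli gives P_lower − P_upper = ½ρ(v_upper² − v_lower²).
ΔP = ½·1.00·(123² − 99.0²) = 2660 Pa.
Lift = ΔP · A = 2660 × 1.10 = 2930 N.

F ≈ 2930 N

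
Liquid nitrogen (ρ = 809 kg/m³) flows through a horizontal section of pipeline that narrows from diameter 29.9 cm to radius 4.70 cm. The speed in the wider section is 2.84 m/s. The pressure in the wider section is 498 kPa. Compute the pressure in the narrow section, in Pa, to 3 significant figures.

P₂ ≈ 167000 Pa

By continuity, v₂ = v₁·A₁/A₂ = 2.84·(702/69.4) = 28.7 m/s.
The pipe is horizontal, so Bernoulli reduces to P₁ + ½ρv₁² = P₂ + ½ρv₂².
P₂ = P₁ − ½ρ(v₂² − v₁²) = 498000 − ½·809·(28.7² − 2.84²) = 498000 − 331000 = 167000 Pa.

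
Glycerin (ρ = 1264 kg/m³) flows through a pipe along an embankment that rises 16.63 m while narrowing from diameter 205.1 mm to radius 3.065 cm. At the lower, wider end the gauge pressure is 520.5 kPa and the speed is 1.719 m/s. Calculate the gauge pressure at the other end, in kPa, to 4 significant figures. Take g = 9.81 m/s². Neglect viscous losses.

Continuity gives A₁v₁ = A₂v₂, so v₂ = (330.4 cm²)/(29.51 cm²) × 1.719 m/s = 19.24 m/s.
Energy conservation along the streamline gives P₂ = P₁ − ½ρ(v₂² − v₁²) − ρg(h₂ − h₁).
P₂ = 520500 + ½·1264·(1.719² − 19.24²) − 1264·9.81·(+16.63) = 520500 + (-232200) − (206200) = 82120 Pa.

82.12 kPa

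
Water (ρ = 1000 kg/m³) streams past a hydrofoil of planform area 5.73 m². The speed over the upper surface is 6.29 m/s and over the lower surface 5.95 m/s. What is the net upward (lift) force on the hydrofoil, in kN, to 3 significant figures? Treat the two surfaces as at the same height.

With equal heights on the two surfaces, Bernoulli gives P_lower − P_upper = ½ρ(v_upper² − v_lower²).
ΔP = ½·1000·(6.29² − 5.95²) = 2080 Pa.
Lift = ΔP · A = 2080 × 5.73 = 11900 N.

11.9 kN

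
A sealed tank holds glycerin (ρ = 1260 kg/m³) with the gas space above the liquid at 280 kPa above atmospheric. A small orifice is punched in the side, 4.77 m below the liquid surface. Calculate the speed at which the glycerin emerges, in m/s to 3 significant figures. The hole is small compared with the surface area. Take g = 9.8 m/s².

v = 23.2 m/s

Take point 1 at the surface (v₁ ≈ 0) and point 2 at the hole (at atmospheric pressure). Bernoulli: P₁ + ρg h = P_atm + ½ρv₂².
With P₁ − P_atm = 280000 Pa, v₂ = √(2gh + 2ΔP/ρ) = √(2·9.8·4.77 + 2·280000/1260) = 23.2 m/s.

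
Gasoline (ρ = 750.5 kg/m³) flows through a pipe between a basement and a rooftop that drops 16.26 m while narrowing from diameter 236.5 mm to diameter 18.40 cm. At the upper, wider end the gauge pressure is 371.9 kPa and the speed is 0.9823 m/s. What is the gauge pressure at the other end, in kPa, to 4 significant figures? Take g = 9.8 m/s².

P₂ = 490.9 kPa

Continuity gives A₁v₁ = A₂v₂, so v₂ = (439.3 cm²)/(265.9 cm²) × 0.9823 m/s = 1.623 m/s.
Bernoulli: P₁ + ½ρv₁² + ρg h₁ = P₂ + ½ρv₂² + ρg h₂, so P₂ = P₁ + ½ρ(v₁² − v₂²) − ρg(h₂ − h₁).
P₂ = 371900 + ½·750.5·(0.9823² − 1.623²) − 750.5·9.8·(−16.26) = 371900 + (-626.2) − (-119600) = 490900 Pa.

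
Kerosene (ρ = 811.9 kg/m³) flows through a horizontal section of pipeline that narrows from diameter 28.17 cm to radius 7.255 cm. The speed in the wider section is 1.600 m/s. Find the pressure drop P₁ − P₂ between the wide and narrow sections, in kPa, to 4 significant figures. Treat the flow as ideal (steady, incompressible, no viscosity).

Mass conservation (A₁v₁ = A₂v₂) gives v₂ = 1.600 × 623.3/165.4 = 6.031 m/s.
Along the horizontal streamline, P + ½ρv² is constant.
P₁ − P₂ = ½·811.9·(6.031² − 1.600²) = ½·811.9·33.81 = 13720 Pa.

ΔP = 13.72 kPa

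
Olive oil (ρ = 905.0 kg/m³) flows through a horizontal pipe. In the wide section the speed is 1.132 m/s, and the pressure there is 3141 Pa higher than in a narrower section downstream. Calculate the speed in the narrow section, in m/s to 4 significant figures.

With h₁ = h₂, rearranging Bernoulli gives v₂ = √(v₁² + 2ΔP/ρ).
v₂ = √(1.132² + 2·3141/905.0) = √(1.281 + 6.941) = 2.868 m/s.

v₂ ≈ 2.868 m/s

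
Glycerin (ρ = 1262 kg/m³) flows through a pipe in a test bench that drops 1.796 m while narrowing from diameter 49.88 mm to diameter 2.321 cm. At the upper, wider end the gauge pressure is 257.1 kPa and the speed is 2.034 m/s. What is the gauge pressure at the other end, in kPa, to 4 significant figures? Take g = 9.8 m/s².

Continuity gives A₁v₁ = A₂v₂, so v₂ = (19.54 cm²)/(4.231 cm²) × 2.034 m/s = 9.394 m/s.
Applying Bernoulli between the two ends and solving for P₂: P₂ = P₁ + ½ρ(v₁² − v₂²) − ρgΔh.
P₂ = 257100 + ½·1262·(2.034² − 9.394²) − 1262·9.8·(−1.796) = 257100 + (-53070) − (-22210) = 226200 Pa.

P₂ ≈ 226.2 kPa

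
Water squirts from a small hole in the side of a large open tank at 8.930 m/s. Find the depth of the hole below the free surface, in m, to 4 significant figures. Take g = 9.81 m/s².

Torricelli: v = √(2gh), so h = v²/(2g).
h = 8.930²/(2·9.81) = 79.74/19.62 = 4.064 m.

h ≈ 4.064 m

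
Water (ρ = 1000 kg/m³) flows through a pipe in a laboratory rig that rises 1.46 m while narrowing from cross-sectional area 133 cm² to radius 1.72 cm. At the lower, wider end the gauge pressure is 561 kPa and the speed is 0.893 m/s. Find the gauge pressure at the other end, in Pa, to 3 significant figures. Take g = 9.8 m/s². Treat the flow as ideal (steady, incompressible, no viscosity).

465000 Pa

Continuity gives A₁v₁ = A₂v₂, so v₂ = (133 cm²)/(9.29 cm²) × 0.893 m/s = 12.8 m/s.
Energy conservation along the streamline gives P₂ = P₁ − ½ρ(v₂² − v₁²) − ρg(h₂ − h₁).
P₂ = 561000 + ½·1000·(0.893² − 12.8²) − 1000·9.8·(+1.46) = 561000 + (-81300) − (14300) = 465000 Pa.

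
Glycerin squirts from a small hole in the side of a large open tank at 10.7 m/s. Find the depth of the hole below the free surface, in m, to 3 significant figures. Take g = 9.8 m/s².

Inverting v = √(2gh) gives h = v² / 2g.
h = 10.7²/(2·9.8) = 114/19.60 = 5.84 m.

5.84 m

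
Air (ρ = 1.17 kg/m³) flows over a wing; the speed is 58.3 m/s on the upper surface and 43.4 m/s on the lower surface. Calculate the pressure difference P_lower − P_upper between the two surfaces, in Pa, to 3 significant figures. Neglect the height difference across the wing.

886 Pa

With negligible Δh, P + ½ρv² is constant, so P_low − P_up = ½ρ(v_up² − v_low²).
ΔP = ½·1.17·(58.3² − 43.4²) = 886 Pa.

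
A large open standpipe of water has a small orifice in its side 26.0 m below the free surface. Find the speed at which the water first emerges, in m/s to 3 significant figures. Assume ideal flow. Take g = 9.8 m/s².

With the surface at rest and both surface and jet at atmospheric pressure, Bernoulli gives ρg h = ½ρv², so v = √(2gh) = √(2·9.8·26.0) = 22.6 m/s.

v ≈ 22.6 m/s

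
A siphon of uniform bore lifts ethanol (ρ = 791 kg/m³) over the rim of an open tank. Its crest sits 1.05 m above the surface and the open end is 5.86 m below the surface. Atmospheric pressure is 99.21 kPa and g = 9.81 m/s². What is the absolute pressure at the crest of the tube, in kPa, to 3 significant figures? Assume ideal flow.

P_top = 45.6 kPa

From the surface to the outlet (both open to atmosphere, surface at rest): v = √(2g·h_out) = √(2·9.81·5.86) = 10.7 m/s.
With constant cross-section the crest speed equals v; applying Bernoulli from the surface up to the crest, P_top = P_atm − ½ρv² − ρg·h_top.
P_top = 99210 − ½·791·10.7² − 791·9.81·1.05 = 45600 Pa.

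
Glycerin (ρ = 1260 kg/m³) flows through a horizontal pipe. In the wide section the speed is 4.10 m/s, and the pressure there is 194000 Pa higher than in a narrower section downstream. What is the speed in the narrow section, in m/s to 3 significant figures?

Along the level pipe P + ½ρv² is conserved, hence v₂² = v₁² + 2(P₁ − P₂)/ρ.
v₂ = √(4.10² + 2·194000/1260) = √(16.8 + 308) = 18.0 m/s.

v₂ ≈ 18.0 m/s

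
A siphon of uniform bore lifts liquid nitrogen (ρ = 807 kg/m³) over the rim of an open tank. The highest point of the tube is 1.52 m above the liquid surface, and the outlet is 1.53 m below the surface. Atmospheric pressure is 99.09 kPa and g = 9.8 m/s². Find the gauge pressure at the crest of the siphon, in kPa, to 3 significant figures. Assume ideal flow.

Bernoulli surface→outlet gives ½v² = g·h_out, so v = √(2·9.8·1.53) = 5.48 m/s.
Continuity keeps v the same throughout the tube; from surface to crest, P_atm + 0 = P_top + ½ρv² + ρg·h_top.
P_top = 99090 − ½·807·5.48² − 807·9.8·1.52 = 75000 Pa. So P_gauge = P_top − P_atm = -24100 Pa.

-24.1 kPa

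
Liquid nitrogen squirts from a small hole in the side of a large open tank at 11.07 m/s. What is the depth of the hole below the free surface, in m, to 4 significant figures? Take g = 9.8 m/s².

6.252 m

For a small hole in a large open tank, ½v² = gh, giving h = v²/(2g).
h = 11.07²/(2·9.8) = 122.5/19.60 = 6.252 m.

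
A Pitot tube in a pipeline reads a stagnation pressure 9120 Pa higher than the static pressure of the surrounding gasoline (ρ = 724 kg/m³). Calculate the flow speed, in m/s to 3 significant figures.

v = 5.02 m/s

The dynamic pressure equals the rise in static pressure at the stagnation point: ΔP = ½ρv².
v = √(2ΔP/ρ) = √(2·9120/724) = 5.02 m/s.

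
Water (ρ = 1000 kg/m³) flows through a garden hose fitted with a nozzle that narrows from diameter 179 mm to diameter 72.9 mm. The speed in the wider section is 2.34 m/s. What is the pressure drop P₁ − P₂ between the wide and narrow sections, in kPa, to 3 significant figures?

Continuity gives A₁v₁ = A₂v₂, so v₂ = (252 cm²)/(41.7 cm²) × 2.34 m/s = 14.1 m/s.
Bernoulli (h₁ = h₂): P₁ − P₂ = ½ρ(v₂² − v₁²).
P₁ − P₂ = ½·1000·(14.1² − 2.34²) = ½·1000·194 = 96800 Pa.

96.8 kPa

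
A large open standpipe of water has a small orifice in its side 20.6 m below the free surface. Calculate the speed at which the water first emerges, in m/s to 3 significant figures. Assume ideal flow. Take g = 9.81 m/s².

20.1 m/s

Bernoulli from surface to hole (P equal, v_surface ≈ 0): v = √(2gh) = √(2×9.81×20.6) = 20.1 m/s.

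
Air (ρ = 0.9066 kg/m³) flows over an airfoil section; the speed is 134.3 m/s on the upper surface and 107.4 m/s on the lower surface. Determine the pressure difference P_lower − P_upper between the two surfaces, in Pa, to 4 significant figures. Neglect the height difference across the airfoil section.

With negligible Δh, P + ½ρv² is constant, so P_low − P_up = ½ρ(v_up² − v_low²).
ΔP = ½·0.9066·(134.3² − 107.4²) = 2947 Pa.

ΔP ≈ 2947 Pa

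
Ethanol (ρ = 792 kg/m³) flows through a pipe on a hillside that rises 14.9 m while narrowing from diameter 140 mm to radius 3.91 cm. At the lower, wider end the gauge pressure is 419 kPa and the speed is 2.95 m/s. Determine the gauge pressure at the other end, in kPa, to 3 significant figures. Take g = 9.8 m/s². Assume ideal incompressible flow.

271 kPa

By continuity, v₂ = v₁·A₁/A₂ = 2.95·(154/48.0) = 9.46 m/s.
Applying Bernoulli between the two ends and solving for P₂: P₂ = P₁ + ½ρ(v₁² − v₂²) − ρgΔh.
P₂ = 419000 + ½·792·(2.95² − 9.46²) − 792·9.8·(+14.9) = 419000 + (-32000) − (116000) = 271000 Pa.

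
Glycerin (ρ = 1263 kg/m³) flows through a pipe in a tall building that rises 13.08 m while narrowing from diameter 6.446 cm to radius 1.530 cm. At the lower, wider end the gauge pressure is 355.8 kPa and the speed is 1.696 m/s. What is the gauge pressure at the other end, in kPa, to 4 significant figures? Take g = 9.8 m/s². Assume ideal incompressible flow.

P₂ ≈ 160.0 kPa

Mass conservation (A₁v₁ = A₂v₂) gives v₂ = 1.696 × 32.63/7.354 = 7.526 m/s.
Energy conservation along the streamline gives P₂ = P₁ − ½ρ(v₂² − v₁²) − ρg(h₂ − h₁).
P₂ = 355800 + ½·1263·(1.696² − 7.526²) − 1263·9.8·(+13.08) = 355800 + (-33950) − (161900) = 160000 Pa.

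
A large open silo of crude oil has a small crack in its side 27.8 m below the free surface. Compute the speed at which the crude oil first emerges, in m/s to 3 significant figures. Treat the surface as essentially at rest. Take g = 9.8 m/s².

v ≈ 23.3 m/s

With the surface at rest and both surface and jet at atmospheric pressure, Bernoulli gives ρg h = ½ρv², so v = √(2gh) = √(2·9.8·27.8) = 23.3 m/s.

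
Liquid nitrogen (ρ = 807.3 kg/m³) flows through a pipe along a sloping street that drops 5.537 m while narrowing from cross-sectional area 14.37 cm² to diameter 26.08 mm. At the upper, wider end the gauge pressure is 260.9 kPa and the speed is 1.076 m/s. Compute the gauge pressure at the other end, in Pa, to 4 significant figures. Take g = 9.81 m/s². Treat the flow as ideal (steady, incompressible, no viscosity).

P₂ ≈ 301800 Pa

The volume flow rate is constant, so v₂ = (A₁/A₂)v₁ = (14.37/5.342)·1.076 = 2.894 m/s.
Bernoulli: P₁ + ½ρv₁² + ρg h₁ = P₂ + ½ρv₂² + ρg h₂, so P₂ = P₁ + ½ρ(v₁² − v₂²) − ρg(h₂ − h₁).
P₂ = 260900 + ½·807.3·(1.076² − 2.894²) − 807.3·9.81·(−5.537) = 260900 + (-2914) − (-43850) = 301800 Pa.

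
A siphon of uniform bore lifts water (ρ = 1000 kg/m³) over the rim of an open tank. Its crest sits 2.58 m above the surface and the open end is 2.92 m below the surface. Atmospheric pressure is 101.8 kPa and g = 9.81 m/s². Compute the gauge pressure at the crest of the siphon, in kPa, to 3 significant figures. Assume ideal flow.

From the surface to the outlet (both open to atmosphere, surface at rest): v = √(2g·h_out) = √(2·9.81·2.92) = 7.57 m/s.
With constant cross-section the crest speed equals v; applying Bernoulli from the surface up to the crest, P_top = P_atm − ½ρv² − ρg·h_top.
P_top = 101800 − ½·1000·7.57² − 1000·9.81·2.58 = 47800 Pa. So P_gauge = P_top − P_atm = -54000 Pa.

P_gauge = -54.0 kPa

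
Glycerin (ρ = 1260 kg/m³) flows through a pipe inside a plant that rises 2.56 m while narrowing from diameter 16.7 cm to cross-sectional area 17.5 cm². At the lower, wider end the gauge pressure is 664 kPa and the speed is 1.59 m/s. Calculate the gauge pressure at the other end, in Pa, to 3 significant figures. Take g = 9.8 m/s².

By continuity, v₂ = v₁·A₁/A₂ = 1.59·(219/17.5) = 19.9 m/s.
Applying Bernoulli between the two ends and solving for P₂: P₂ = P₁ + ½ρ(v₁² − v₂²) − ρgΔh.
P₂ = 664000 + ½·1260·(1.59² − 19.9²) − 1260·9.8·(+2.56) = 664000 + (-248000) − (31600) = 384000 Pa.

384000 Pa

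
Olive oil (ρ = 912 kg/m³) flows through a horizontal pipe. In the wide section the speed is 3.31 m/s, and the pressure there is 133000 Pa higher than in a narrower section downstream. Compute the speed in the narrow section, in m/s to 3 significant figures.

v₂ ≈ 17.4 m/s

Along the level pipe P + ½ρv² is conserved, hence v₂² = v₁² + 2(P₁ − P₂)/ρ.
v₂ = √(3.31² + 2·133000/912) = √(11.0 + 292) = 17.4 m/s.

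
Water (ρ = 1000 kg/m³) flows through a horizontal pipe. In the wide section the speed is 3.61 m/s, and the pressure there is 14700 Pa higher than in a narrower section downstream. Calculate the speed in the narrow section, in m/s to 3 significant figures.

Horizontal Bernoulli: P₁ + ½ρv₁² = P₂ + ½ρv₂², so v₂² = v₁² + 2(P₁ − P₂)/ρ.
v₂ = √(3.61² + 2·14700/1000) = √(13.0 + 29.4) = 6.51 m/s.

v₂ ≈ 6.51 m/s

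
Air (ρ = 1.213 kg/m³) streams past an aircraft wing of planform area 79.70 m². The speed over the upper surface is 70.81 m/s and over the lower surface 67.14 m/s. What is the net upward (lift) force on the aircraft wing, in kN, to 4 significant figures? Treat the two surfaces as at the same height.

F ≈ 24.47 kN

From P + ½ρv² = const at equal height, P_low − P_up = ½ρ(v_up² − v_low²).
ΔP = ½·1.213·(70.81² − 67.14²) = 307.1 Pa.
Lift = ΔP · A = 307.1 × 79.70 = 24470 N.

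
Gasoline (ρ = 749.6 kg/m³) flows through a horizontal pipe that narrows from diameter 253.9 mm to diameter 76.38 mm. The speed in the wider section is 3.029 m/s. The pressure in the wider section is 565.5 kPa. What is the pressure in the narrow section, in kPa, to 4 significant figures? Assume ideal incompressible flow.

P₂ ≈ 149.1 kPa

By continuity, v₂ = v₁·A₁/A₂ = 3.029·(506.3/45.82) = 33.47 m/s.
Bernoulli (h₁ = h₂): P₁ − P₂ = ½ρ(v₂² − v₁²).
P₂ = P₁ − ½ρ(v₂² − v₁²) = 565500 − ½·749.6·(33.47² − 3.029²) = 565500 − 416400 = 149100 Pa.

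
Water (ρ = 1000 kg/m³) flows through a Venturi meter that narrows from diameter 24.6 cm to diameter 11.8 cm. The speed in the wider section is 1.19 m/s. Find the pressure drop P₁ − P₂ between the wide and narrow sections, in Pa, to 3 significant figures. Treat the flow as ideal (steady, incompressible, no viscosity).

By continuity, v₂ = v₁·A₁/A₂ = 1.19·(475/109) = 5.17 m/s.
The pipe is horizontal, so Bernoulli reduces to P₁ + ½ρv₁² = P₂ + ½ρv₂².
P₁ − P₂ = ½·1000·(5.17² − 1.19²) = ½·1000·25.3 = 12700 Pa.

ΔP ≈ 12700 Pa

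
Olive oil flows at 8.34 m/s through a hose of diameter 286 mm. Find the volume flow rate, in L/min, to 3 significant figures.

Q ≈ 32100 L/min

Q = A·v = 0.0642 m² × 8.34 m/s = 0.536 m³/s.
Converting: 0.536 m³/s × 60000 = 32100 L/min.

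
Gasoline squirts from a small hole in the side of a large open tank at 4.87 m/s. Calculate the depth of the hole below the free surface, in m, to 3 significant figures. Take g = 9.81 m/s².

h ≈ 1.21 m

For a small hole in a large open tank, ½v² = gh, giving h = v²/(2g).
h = 4.87²/(2·9.81) = 23.7/19.62 = 1.21 m.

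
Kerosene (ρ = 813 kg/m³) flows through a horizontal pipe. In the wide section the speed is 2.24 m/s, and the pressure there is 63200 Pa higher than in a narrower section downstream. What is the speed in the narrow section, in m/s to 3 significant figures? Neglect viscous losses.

Horizontal Bernoulli: P₁ + ½ρv₁² = P₂ + ½ρv₂², so v₂² = v₁² + 2(P₁ − P₂)/ρ.
v₂ = √(2.24² + 2·63200/813) = √(5.02 + 155) = 12.7 m/s.

12.7 m/s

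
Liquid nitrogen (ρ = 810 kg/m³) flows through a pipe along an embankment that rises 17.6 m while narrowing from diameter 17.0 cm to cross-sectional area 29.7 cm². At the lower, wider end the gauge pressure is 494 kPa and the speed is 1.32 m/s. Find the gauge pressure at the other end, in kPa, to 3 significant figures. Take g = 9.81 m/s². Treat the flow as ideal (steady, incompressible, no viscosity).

P₂ = 314 kPa

Continuity gives A₁v₁ = A₂v₂, so v₂ = (227 cm²)/(29.7 cm²) × 1.32 m/s = 10.1 m/s.
Bernoulli: P₁ + ½ρv₁² + ρg h₁ = P₂ + ½ρv₂² + ρg h₂, so P₂ = P₁ + ½ρ(v₁² − v₂²) − ρg(h₂ − h₁).
P₂ = 494000 + ½·810·(1.32² − 10.1²) − 810·9.81·(+17.6) = 494000 + (-40500) − (140000) = 314000 Pa.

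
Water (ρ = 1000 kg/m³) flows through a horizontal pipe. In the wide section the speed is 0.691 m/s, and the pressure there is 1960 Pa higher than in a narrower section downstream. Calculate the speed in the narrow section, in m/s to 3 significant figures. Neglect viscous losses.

Horizontal Bernoulli: P₁ + ½ρv₁² = P₂ + ½ρv₂², so v₂² = v₁² + 2(P₁ − P₂)/ρ.
v₂ = √(0.691² + 2·1960/1000) = √(0.477 + 3.92) = 2.10 m/s.

v₂ ≈ 2.10 m/s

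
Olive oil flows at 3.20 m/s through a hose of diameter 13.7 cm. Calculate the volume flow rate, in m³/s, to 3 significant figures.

Q = A·v = 0.0147 m² × 3.20 m/s = 0.0472 m³/s.

0.0472 m³/s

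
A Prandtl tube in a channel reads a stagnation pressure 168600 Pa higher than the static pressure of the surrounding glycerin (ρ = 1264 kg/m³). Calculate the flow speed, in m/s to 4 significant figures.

Bernoulli between the free stream and the stagnation point: ½ρv² = P_stag − P_static.
v = √(2ΔP/ρ) = √(2·168600/1264) = 16.33 m/s.

v ≈ 16.33 m/s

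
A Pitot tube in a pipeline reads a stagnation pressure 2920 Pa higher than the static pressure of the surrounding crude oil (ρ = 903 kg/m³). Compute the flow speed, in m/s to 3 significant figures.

2.54 m/s

The dynamic pressure equals the rise in static pressure at the stagnation point: ΔP = ½ρv².
v = √(2ΔP/ρ) = √(2·2920/903) = 2.54 m/s.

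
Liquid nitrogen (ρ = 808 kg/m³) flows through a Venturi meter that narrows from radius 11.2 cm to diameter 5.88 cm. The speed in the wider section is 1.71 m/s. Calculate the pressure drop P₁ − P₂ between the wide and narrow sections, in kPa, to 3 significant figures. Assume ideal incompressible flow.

ΔP = 248 kPa

The volume flow rate is constant, so v₂ = (A₁/A₂)v₁ = (394/27.2)·1.71 = 24.8 m/s.
With no height change, Bernoulli's equation is P₁ + ½ρv₁² = P₂ + ½ρv₂².
P₁ − P₂ = ½·808·(24.8² − 1.71²) = ½·808·613 = 248000 Pa.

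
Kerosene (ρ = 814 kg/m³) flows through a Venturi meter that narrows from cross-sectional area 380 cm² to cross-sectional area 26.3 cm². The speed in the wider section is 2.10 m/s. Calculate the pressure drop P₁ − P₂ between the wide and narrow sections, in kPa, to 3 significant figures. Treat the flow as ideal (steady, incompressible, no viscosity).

The volume flow rate is constant, so v₂ = (A₁/A₂)v₁ = (380/26.3)·2.10 = 30.3 m/s.
The pipe is horizontal, so Bernoulli reduces to P₁ + ½ρv₁² = P₂ + ½ρv₂².
P₁ − P₂ = ½·814·(30.3² − 2.10²) = ½·814·916 = 373000 Pa.

ΔP ≈ 373 kPa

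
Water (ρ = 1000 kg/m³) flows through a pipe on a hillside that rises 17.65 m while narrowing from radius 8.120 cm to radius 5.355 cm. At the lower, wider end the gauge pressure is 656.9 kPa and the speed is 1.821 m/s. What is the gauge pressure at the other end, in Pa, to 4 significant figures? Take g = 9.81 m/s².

P₂ ≈ 476600 Pa

The volume flow rate is constant, so v₂ = (A₁/A₂)v₁ = (207.1/90.09)·1.821 = 4.187 m/s.
Bernoulli: P₁ + ½ρv₁² + ρg h₁ = P₂ + ½ρv₂² + ρg h₂, so P₂ = P₁ + ½ρ(v₁² − v₂²) − ρg(h₂ − h₁).
P₂ = 656900 + ½·1000·(1.821² − 4.187²) − 1000·9.81·(+17.65) = 656900 + (-7107) − (173100) = 476600 Pa.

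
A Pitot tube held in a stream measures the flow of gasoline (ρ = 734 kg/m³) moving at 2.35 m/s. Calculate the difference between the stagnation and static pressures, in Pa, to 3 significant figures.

ΔP ≈ 2030 Pa

Bernoulli between the free stream and the stagnation point: ½ρv² = P_stag − P_static.
ΔP = ½·734·2.35² = 2030 Pa.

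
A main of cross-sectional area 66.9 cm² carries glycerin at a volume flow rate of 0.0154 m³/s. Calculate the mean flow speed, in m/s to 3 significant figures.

v ≈ 2.30 m/s

Q = 0.0154 m³/s = 0.0154 m³/s.
v = Q/A = 0.0154 / 0.00669 = 2.30 m/s.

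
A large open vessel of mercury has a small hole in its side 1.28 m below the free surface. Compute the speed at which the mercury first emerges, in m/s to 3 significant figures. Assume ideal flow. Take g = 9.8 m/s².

The surface is effectively still and both ends are open, so ½v² = gh and v = √(2·9.8·1.28) = 5.01 m/s.

v ≈ 5.01 m/s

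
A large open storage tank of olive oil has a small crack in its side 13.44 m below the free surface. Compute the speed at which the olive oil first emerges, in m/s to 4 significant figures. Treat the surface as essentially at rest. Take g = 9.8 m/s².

v = 16.23 m/s

Bernoulli from surface to hole (P equal, v_surface ≈ 0): v = √(2gh) = √(2×9.8×13.44) = 16.23 m/s.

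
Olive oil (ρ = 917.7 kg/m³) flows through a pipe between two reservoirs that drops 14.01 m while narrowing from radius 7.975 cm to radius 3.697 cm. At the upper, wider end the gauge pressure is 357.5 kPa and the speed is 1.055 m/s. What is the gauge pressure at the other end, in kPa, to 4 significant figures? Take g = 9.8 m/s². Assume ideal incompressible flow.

P₂ ≈ 473.0 kPa

Mass conservation (A₁v₁ = A₂v₂) gives v₂ = 1.055 × 199.8/42.94 = 4.909 m/s.
Energy conservation along the streamline gives P₂ = P₁ − ½ρ(v₂² − v₁²) − ρg(h₂ − h₁).
P₂ = 357500 + ½·917.7·(1.055² − 4.909²) − 917.7·9.8·(−14.01) = 357500 + (-10550) − (-126000) = 473000 Pa.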